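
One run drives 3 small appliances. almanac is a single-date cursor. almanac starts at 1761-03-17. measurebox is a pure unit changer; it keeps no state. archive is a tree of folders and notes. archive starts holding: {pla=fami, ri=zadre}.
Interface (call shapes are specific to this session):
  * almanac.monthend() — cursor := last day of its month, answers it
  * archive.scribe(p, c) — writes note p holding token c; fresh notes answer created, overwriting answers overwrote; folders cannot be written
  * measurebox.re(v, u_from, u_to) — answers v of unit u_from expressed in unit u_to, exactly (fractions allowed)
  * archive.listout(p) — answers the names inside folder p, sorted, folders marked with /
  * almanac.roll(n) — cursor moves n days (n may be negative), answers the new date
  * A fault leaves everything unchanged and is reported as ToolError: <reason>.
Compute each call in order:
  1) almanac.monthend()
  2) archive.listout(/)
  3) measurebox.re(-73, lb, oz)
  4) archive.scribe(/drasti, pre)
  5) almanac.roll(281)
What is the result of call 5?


>> almanac.monthend()
<< 1761-03-31
>> archive.listout(p→/)
<< [pla, ri]
>> measurebox.re(v→-73, u_from→lb, u_to→oz)
<< -1168
>> archive.scribe(p→/drasti, c→pre)
<< created
>> almanac.roll(n→281)
<< 1762-01-06

Answer: 1762-01-06


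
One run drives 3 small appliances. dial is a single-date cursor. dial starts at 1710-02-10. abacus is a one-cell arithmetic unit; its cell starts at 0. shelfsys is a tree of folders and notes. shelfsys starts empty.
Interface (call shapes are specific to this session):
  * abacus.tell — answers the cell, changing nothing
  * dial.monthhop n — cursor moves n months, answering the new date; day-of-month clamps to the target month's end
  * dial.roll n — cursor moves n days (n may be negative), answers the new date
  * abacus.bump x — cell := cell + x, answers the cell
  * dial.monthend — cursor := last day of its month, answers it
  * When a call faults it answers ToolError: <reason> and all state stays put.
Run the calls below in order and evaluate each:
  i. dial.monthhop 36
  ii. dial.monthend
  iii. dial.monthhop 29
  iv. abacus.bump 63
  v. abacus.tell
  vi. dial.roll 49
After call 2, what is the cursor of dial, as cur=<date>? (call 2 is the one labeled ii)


Answer: cur=1713-02-28

Derivation:
→ monthhop(n=36)
← 1713-02-10
→ monthend()
← 1713-02-28
→ monthhop(n=29)
← 1715-07-28
→ bump(x=63)
← 63
→ tell()
← 63
→ roll(n=49)
← 1715-09-15


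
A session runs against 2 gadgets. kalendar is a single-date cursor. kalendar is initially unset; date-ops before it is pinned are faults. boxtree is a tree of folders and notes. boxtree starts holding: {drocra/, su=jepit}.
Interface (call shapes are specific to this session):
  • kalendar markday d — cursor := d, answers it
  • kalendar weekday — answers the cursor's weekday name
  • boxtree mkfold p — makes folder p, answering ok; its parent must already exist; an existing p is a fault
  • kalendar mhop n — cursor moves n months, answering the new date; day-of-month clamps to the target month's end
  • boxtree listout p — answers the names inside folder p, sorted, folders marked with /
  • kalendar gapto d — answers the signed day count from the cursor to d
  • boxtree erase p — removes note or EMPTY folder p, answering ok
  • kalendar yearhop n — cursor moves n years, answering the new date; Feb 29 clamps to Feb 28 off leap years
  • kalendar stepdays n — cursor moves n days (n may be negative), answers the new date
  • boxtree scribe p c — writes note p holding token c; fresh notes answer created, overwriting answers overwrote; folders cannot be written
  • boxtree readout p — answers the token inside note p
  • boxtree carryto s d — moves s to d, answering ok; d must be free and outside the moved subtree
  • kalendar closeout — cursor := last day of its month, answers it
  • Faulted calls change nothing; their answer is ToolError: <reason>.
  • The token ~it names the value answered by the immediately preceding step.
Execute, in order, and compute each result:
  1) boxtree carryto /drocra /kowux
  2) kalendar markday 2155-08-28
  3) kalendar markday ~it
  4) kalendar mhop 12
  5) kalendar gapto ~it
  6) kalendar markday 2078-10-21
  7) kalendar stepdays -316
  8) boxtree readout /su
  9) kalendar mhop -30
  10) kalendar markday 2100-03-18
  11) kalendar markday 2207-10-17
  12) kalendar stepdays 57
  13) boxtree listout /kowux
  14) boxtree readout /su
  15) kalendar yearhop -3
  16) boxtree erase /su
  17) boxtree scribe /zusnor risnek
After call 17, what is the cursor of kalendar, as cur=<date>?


Answer: cur=2204-12-13

Derivation:
I run boxtree carryto with /drocra, /kowux, yielding ok.
I invoke kalendar markday with 2155-08-28, and get 2155-08-28.
I invoke kalendar markday with ~it, — result: 2155-08-28.
I try kalendar mhop with 12, and get 2156-08-28.
Using kalendar gapto with ~it, giving 0.
I use kalendar markday with 2078-10-21, and get 2078-10-21.
Invoking kalendar stepdays with -316, giving 2077-12-09.
Next I call boxtree readout with /su: jepit.
Next I call kalendar mhop with -30, — result: 2075-06-09.
I try kalendar markday with 2100-03-18, which returns 2100-03-18.
I use kalendar markday with 2207-10-17: 2207-10-17.
I try kalendar stepdays with 57, yielding 2207-12-13.
Now I run boxtree listout with /kowux, and see [].
Calling boxtree readout with /su, which returns jepit.
Calling kalendar yearhop with -3: 2204-12-13.
Invoking boxtree erase with /su: ok.
I invoke boxtree scribe with /zusnor, risnek, which returns created.


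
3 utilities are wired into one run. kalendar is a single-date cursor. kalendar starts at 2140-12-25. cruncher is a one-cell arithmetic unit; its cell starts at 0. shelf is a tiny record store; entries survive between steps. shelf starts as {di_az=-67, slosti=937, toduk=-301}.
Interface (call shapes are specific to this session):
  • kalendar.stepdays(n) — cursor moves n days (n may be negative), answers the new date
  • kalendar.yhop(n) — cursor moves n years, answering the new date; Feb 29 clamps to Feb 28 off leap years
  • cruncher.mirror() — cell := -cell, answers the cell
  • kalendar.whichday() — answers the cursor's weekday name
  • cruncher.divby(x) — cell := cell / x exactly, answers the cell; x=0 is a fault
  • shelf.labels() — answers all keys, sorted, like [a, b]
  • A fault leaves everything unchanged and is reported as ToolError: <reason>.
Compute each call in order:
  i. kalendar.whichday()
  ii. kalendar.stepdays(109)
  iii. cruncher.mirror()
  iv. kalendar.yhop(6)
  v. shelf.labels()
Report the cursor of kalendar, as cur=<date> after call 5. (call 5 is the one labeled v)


I call kalendar.whichday, giving Sunday.
Then kalendar.stepdays(n='109'), and observe 2141-04-13.
Next I call cruncher.mirror(), giving 0.
Then kalendar.yhop(n='6'), giving 2147-04-13.
I invoke shelf.labels, giving [di_az, slosti, toduk].

Answer: cur=2147-04-13


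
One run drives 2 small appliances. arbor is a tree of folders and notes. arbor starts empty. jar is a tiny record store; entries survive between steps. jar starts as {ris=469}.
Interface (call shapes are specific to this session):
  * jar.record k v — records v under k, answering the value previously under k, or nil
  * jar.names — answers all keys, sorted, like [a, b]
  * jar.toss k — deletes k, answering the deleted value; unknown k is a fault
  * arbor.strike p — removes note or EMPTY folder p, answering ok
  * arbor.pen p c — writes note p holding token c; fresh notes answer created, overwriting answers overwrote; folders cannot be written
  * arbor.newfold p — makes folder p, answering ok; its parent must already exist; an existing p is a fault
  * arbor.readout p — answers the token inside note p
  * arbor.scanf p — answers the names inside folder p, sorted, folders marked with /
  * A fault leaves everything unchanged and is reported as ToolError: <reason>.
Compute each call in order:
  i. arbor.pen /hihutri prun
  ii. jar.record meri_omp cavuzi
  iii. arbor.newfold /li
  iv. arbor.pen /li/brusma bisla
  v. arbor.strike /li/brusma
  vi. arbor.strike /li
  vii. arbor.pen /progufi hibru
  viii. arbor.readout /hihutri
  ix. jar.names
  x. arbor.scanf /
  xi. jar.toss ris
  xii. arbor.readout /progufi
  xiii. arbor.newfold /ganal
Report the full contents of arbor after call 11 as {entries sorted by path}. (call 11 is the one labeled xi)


Answer: {hihutri=prun, progufi=hibru}

Derivation:
# pen(p→/hihutri, c→prun) ~> created
# record(k→meri_omp, v→cavuzi) ~> nil
# newfold(p→/li) ~> ok
# pen(p→/li/brusma, c→bisla) ~> created
# strike(p→/li/brusma) ~> ok
# strike(p→/li) ~> ok
# pen(p→/progufi, c→hibru) ~> created
# readout(p→/hihutri) ~> prun
# names() ~> [meri_omp, ris]
# scanf(p→/) ~> [hihutri, progufi]
# toss(k→ris) ~> 469
# readout(p→/progufi) ~> hibru
# newfold(p→/ganal) ~> ok


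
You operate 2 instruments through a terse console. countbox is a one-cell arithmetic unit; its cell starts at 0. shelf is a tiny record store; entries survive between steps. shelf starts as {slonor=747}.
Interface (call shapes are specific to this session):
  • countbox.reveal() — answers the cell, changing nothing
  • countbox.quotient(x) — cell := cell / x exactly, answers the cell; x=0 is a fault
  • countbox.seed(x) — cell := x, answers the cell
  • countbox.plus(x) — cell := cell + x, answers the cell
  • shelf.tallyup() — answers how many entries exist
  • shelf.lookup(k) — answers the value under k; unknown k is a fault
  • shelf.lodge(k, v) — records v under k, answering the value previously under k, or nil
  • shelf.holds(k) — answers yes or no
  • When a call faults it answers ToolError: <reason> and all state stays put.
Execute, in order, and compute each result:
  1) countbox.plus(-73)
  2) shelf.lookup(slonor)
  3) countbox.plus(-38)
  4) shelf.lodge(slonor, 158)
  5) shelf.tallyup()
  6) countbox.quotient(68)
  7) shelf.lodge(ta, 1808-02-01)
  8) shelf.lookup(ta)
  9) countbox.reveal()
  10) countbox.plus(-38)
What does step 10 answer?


Answer: -2695/68

Derivation:
Invoking countbox.plus(x=-73), yielding -73.
Using shelf.lookup(k=slonor): 747.
Calling countbox.plus(x=-38), and see -111.
Using shelf.lodge(k=slonor, v=158), and get 747.
Next I call shelf.tallyup, → 1.
I run countbox.quotient(x=68), and observe -111/68.
Then shelf.lodge(k=ta, v=1808-02-01), and get nil.
Then shelf.lookup(k=ta): 1808-02-01.
Next I call countbox.reveal, — result: -111/68.
I call countbox.plus(x=-38), giving -2695/68.


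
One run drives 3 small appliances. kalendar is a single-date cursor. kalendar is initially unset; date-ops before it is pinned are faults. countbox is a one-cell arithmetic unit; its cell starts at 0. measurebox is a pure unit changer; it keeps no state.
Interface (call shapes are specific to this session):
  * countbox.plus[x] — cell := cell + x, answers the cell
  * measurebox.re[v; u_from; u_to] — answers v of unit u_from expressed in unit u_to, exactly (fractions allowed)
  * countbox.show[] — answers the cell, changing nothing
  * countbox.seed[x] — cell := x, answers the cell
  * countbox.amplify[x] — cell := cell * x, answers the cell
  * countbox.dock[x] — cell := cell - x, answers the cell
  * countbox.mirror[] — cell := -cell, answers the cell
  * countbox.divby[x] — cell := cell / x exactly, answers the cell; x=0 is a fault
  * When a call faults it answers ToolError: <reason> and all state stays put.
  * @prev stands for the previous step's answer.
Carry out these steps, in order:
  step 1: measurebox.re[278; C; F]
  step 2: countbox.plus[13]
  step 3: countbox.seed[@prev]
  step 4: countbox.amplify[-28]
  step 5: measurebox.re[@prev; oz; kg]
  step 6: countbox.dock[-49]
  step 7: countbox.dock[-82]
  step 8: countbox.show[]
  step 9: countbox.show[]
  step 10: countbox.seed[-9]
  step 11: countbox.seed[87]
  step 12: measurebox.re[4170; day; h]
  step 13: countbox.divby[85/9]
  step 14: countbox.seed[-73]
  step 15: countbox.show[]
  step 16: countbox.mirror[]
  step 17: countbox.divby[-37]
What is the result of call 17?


$ measurebox.re v→278 u_from→C u_to→F
:: 2662/5
$ countbox.plus x→13
:: 13
$ countbox.seed x→@prev
:: 13
$ countbox.amplify x→-28
:: -364
$ measurebox.re v→@prev u_from→oz u_to→kg
:: -4127690567/400000000
$ countbox.dock x→-49
:: -315
$ countbox.dock x→-82
:: -233
$ countbox.show
:: -233
$ countbox.show
:: -233
$ countbox.seed x→-9
:: -9
$ countbox.seed x→87
:: 87
$ measurebox.re v→4170 u_from→day u_to→h
:: 100080
$ countbox.divby x→85/9
:: 783/85
$ countbox.seed x→-73
:: -73
$ countbox.show
:: -73
$ countbox.mirror
:: 73
$ countbox.divby x→-37
:: -73/37

Answer: -73/37


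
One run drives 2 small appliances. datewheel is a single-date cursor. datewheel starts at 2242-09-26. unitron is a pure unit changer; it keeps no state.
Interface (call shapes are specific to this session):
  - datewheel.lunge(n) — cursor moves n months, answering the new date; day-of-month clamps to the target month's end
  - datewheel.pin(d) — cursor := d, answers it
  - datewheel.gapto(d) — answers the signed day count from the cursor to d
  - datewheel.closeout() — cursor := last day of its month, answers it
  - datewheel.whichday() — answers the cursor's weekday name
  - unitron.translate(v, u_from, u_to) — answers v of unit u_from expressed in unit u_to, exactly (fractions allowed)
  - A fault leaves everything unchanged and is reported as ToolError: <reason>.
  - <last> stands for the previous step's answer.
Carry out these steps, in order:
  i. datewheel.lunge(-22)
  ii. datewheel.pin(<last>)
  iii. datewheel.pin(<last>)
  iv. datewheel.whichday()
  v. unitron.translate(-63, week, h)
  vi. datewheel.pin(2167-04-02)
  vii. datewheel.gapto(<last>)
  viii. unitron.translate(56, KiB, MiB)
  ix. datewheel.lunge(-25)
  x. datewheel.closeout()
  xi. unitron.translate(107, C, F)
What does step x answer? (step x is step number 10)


Answer: 2165-03-31

Derivation:
> datewheel.lunge -22
:: 2240-11-26
> datewheel.pin <last>
:: 2240-11-26
> datewheel.pin <last>
:: 2240-11-26
> datewheel.whichday
:: Thursday
> unitron.translate -63 week h
:: -10584
> datewheel.pin 2167-04-02
:: 2167-04-02
> datewheel.gapto <last>
:: 0
> unitron.translate 56 KiB MiB
:: 7/128
> datewheel.lunge -25
:: 2165-03-02
> datewheel.closeout
:: 2165-03-31
> unitron.translate 107 C F
:: 1123/5


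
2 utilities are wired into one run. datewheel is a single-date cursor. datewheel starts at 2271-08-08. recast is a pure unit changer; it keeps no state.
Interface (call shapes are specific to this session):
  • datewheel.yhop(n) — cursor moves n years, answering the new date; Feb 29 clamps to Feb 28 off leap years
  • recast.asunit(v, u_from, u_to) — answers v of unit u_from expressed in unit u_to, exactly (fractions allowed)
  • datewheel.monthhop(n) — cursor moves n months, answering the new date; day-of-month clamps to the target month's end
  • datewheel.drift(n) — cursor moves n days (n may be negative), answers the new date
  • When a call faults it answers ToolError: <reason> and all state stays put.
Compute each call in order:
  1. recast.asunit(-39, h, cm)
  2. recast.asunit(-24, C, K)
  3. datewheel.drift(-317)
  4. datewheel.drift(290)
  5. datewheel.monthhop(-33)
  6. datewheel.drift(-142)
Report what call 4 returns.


Answer: 2271-07-12

Derivation:
Next I call recast.asunit with v: -39, u_from: h, u_to: cm, and observe ToolError: incompatible units.
I call recast.asunit with v: -24, u_from: C, u_to: K, and get 4983/20.
Next I call datewheel.drift with n: -317, — result: 2270-09-25.
I run datewheel.drift with n: 290, yielding 2271-07-12.
I run datewheel.monthhop with n: -33, — result: 2268-10-12.
Using datewheel.drift with n: -142, and observe 2268-05-23.


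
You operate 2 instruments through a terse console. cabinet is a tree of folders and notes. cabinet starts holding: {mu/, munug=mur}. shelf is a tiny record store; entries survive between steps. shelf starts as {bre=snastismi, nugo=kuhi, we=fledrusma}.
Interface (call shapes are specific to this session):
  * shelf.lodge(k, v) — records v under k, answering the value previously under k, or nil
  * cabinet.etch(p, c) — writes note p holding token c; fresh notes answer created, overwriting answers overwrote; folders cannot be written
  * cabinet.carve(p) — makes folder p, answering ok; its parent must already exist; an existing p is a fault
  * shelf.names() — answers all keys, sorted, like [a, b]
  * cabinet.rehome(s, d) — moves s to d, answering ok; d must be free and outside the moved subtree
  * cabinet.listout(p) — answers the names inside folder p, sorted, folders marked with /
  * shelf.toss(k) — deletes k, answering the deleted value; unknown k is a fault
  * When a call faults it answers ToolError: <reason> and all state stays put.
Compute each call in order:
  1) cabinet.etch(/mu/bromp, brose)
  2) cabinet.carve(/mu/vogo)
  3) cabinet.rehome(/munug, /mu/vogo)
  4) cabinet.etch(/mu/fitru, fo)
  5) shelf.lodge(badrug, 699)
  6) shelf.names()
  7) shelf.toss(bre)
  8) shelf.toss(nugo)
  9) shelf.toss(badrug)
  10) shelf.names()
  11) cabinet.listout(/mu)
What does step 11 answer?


Answer: [bromp, fitru, vogo/]

Derivation:
I invoke cabinet.etch passing p=/mu/bromp, c=brose: created.
I run cabinet.carve passing p=/mu/vogo, which returns ok.
I run cabinet.rehome passing s=/munug, d=/mu/vogo, giving ToolError: exists.
Using cabinet.etch passing p=/mu/fitru, c=fo, which returns created.
Using shelf.lodge passing k=badrug, v=699, → nil.
I invoke shelf.names(), → [badrug, bre, nugo, we].
I invoke shelf.toss passing k=bre, — result: snastismi.
Next I call shelf.toss passing k=nugo, → kuhi.
Using shelf.toss passing k=badrug, giving 699.
Calling shelf.names(), and see [we].
Now I run cabinet.listout passing p=/mu: [bromp, fitru, vogo/].


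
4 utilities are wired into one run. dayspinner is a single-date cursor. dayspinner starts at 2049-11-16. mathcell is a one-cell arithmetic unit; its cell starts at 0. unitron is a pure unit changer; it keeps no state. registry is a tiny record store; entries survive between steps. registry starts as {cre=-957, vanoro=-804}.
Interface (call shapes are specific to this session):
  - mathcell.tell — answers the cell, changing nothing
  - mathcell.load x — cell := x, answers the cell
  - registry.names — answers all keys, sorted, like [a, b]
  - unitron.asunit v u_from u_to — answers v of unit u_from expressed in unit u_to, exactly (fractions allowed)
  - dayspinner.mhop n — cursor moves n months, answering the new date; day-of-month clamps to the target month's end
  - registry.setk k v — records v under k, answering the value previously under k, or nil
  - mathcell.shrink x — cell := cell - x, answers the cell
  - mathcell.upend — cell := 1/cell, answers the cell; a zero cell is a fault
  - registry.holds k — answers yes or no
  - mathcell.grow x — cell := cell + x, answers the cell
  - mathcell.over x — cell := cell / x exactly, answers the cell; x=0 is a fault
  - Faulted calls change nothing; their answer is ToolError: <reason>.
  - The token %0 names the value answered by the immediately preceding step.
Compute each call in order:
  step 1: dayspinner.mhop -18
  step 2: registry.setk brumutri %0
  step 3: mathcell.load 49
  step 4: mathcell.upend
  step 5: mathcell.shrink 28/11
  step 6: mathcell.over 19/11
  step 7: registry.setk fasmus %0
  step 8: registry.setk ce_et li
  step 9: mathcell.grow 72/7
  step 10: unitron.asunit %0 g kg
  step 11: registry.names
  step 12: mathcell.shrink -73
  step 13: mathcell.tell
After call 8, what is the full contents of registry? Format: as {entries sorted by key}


>>> dayspinner.mhop n→-18
= 2048-05-16
>>> registry.setk k→brumutri v→%0
= nil
>>> mathcell.load x→49
= 49
>>> mathcell.upend
= 1/49
>>> mathcell.shrink x→28/11
= -1361/539
>>> mathcell.over x→19/11
= -1361/931
>>> registry.setk k→fasmus v→%0
= nil
>>> registry.setk k→ce_et v→li
= nil
>>> mathcell.grow x→72/7
= 8215/931
>>> unitron.asunit v→%0 u_from→g u_to→kg
= 1643/186200
>>> registry.names
= [brumutri, ce_et, cre, fasmus, vanoro]
>>> mathcell.shrink x→-73
= 76178/931
>>> mathcell.tell
= 76178/931

Answer: {brumutri=2048-05-16, ce_et=li, cre=-957, fasmus=-1361/931, vanoro=-804}


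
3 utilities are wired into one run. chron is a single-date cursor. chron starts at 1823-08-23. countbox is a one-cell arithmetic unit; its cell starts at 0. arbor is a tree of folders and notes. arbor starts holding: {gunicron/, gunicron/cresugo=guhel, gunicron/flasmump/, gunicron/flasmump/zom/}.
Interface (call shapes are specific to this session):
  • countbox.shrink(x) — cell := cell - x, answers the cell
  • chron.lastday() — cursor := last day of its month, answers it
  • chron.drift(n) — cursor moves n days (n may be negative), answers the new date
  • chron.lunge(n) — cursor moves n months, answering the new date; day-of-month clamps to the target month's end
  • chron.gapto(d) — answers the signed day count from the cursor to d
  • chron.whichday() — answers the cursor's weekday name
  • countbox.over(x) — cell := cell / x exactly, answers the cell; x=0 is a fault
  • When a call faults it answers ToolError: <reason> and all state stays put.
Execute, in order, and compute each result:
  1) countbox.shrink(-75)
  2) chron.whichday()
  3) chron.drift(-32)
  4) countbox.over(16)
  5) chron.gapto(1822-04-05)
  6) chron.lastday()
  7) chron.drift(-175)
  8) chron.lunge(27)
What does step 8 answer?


Answer: 1825-05-06

Derivation:
>> shrink(x=-75)
<< 75
>> whichday()
<< Saturday
>> drift(n=-32)
<< 1823-07-22
>> over(x=16)
<< 75/16
>> gapto(d=1822-04-05)
<< -473
>> lastday()
<< 1823-07-31
>> drift(n=-175)
<< 1823-02-06
>> lunge(n=27)
<< 1825-05-06


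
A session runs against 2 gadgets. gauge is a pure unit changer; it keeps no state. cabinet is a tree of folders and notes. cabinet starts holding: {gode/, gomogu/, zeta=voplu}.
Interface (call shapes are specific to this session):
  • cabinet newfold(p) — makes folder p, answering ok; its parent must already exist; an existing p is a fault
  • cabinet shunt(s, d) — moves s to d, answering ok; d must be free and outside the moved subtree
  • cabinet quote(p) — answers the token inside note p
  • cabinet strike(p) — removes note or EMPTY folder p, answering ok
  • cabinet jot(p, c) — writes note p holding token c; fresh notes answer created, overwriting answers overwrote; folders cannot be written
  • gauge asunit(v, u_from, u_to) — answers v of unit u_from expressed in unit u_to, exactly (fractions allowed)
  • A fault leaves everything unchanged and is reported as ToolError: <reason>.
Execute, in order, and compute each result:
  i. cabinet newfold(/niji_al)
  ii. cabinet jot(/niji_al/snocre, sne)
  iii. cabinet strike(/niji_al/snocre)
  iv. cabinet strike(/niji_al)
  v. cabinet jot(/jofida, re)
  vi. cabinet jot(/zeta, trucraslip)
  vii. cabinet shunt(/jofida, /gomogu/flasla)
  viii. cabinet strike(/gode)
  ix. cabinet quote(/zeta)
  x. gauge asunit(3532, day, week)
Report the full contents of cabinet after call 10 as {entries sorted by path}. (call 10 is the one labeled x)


Answer: {gomogu/, gomogu/flasla=re, zeta=trucraslip}

Derivation:
Using cabinet newfold(p='/niji_al'): ok.
Invoking cabinet jot(p='/niji_al/snocre', c='sne'), — result: created.
I use cabinet strike(p='/niji_al/snocre'), which returns ok.
I try cabinet strike(p='/niji_al'), → ok.
I invoke cabinet jot(p='/jofida', c='re'), → created.
I use cabinet jot(p='/zeta', c='trucraslip'), — result: overwrote.
I use cabinet shunt(s='/jofida', d='/gomogu/flasla'), yielding ok.
I run cabinet strike(p='/gode'), and observe ok.
I run cabinet quote(p='/zeta'), and see trucraslip.
I use gauge asunit(v='3532', u_from='day', u_to='week'), — result: 3532/7.


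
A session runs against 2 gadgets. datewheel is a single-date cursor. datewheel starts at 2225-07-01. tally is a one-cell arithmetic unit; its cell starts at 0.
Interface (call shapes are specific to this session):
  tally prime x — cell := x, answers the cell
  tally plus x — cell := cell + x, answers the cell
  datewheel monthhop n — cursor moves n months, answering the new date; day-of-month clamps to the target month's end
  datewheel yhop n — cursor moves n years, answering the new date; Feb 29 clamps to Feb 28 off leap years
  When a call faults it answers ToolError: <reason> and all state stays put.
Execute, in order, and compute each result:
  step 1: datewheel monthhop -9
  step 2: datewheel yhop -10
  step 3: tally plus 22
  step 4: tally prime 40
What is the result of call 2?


Answer: 2214-10-01

Derivation:
# datewheel monthhop(n='-9') == 2224-10-01
# datewheel yhop(n='-10') == 2214-10-01
# tally plus(x='22') == 22
# tally prime(x='40') == 40


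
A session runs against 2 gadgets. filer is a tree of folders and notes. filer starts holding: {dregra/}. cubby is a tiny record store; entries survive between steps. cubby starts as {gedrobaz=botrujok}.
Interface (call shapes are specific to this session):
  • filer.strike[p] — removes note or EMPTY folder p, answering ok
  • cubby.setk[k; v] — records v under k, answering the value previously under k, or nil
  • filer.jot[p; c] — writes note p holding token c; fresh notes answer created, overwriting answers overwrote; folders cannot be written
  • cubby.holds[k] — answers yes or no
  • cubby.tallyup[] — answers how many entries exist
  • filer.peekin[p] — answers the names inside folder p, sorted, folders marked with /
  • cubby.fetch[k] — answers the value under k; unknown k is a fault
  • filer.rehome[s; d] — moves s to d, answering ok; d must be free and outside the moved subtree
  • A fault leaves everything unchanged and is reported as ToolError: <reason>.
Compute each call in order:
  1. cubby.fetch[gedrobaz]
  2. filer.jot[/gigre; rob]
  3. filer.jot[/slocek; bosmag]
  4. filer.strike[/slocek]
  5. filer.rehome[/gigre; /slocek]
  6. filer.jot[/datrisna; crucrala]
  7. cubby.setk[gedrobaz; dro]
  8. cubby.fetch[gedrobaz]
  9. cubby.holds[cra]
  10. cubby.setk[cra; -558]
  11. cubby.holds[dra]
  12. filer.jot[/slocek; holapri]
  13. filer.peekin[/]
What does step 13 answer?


> cubby.fetch k=gedrobaz
  botrujok
> filer.jot p=/gigre c=rob
  created
> filer.jot p=/slocek c=bosmag
  created
> filer.strike p=/slocek
  ok
> filer.rehome s=/gigre d=/slocek
  ok
> filer.jot p=/datrisna c=crucrala
  created
> cubby.setk k=gedrobaz v=dro
  botrujok
> cubby.fetch k=gedrobaz
  dro
> cubby.holds k=cra
  no
> cubby.setk k=cra v=-558
  nil
> cubby.holds k=dra
  no
> filer.jot p=/slocek c=holapri
  overwrote
> filer.peekin p=/
  [datrisna, dregra/, slocek]

Answer: [datrisna, dregra/, slocek]


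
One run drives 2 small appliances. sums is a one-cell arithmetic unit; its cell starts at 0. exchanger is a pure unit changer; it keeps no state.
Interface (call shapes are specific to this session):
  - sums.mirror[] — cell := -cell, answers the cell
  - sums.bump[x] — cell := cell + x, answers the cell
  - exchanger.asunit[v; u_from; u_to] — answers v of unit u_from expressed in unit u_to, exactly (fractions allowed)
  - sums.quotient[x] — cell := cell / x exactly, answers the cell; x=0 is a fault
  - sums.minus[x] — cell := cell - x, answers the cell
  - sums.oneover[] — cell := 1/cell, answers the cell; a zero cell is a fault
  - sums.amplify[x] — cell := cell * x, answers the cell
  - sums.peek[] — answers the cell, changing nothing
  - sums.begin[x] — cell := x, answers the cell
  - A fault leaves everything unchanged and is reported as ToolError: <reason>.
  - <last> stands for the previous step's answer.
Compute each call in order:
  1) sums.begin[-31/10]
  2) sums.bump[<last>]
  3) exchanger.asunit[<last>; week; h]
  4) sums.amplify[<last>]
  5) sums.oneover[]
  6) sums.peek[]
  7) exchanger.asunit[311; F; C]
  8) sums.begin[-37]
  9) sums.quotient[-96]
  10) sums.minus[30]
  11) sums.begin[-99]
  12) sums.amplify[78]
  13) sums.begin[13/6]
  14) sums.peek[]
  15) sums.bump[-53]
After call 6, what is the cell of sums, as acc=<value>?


Answer: acc=25/161448

Derivation:
CALL begin[x=-31/10]
RET  -31/10
CALL bump[x=<last>]
RET  -31/5
CALL asunit[v=<last>; u_from=week; u_to=h]
RET  -5208/5
CALL amplify[x=<last>]
RET  161448/25
CALL oneover[]
RET  25/161448
CALL peek[]
RET  25/161448
CALL asunit[v=311; u_from=F; u_to=C]
RET  155
CALL begin[x=-37]
RET  -37
CALL quotient[x=-96]
RET  37/96
CALL minus[x=30]
RET  -2843/96
CALL begin[x=-99]
RET  -99
CALL amplify[x=78]
RET  -7722
CALL begin[x=13/6]
RET  13/6
CALL peek[]
RET  13/6
CALL bump[x=-53]
RET  -305/6


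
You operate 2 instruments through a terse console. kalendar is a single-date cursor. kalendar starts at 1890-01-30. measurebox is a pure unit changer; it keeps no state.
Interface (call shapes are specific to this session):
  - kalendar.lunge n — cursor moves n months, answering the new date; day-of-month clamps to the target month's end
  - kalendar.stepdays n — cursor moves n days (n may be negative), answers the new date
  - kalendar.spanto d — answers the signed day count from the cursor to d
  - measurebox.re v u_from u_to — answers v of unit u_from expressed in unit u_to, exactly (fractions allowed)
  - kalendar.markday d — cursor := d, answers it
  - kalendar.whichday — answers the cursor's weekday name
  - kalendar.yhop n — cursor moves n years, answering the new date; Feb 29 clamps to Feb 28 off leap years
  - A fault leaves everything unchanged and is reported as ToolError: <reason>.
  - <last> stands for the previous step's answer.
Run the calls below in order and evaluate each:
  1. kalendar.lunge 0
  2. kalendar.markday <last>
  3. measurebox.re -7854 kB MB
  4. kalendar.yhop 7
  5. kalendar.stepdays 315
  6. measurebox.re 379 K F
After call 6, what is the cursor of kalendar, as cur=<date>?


Answer: cur=1897-12-11

Derivation:
I call lunge with 0, which returns 1890-01-30.
I try markday with <last>, giving 1890-01-30.
Now I run re with -7854, kB, MB, and see -3927/500.
I call yhop with 7: 1897-01-30.
Invoking stepdays with 315, yielding 1897-12-11.
I call re with 379, K, F, giving 22253/100.


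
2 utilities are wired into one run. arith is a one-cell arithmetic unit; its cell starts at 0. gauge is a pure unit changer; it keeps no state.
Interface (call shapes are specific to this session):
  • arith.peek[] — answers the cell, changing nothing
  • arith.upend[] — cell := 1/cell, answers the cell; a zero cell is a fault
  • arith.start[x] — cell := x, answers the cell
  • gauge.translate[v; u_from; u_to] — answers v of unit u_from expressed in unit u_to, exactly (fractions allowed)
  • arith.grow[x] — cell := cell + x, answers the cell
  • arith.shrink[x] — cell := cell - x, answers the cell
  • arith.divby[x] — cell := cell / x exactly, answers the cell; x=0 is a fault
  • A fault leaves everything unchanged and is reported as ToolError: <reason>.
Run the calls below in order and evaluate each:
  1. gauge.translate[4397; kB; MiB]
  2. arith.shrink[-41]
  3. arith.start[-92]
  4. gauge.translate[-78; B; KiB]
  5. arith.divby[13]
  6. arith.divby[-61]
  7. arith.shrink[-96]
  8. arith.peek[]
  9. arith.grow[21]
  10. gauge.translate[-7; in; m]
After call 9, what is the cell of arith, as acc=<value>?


-- 1. translate(v=4397, u_from=kB, u_to=MiB) == 549625/131072
-- 2. shrink(x=-41) == 41
-- 3. start(x=-92) == -92
-- 4. translate(v=-78, u_from=B, u_to=KiB) == -39/512
-- 5. divby(x=13) == -92/13
-- 6. divby(x=-61) == 92/793
-- 7. shrink(x=-96) == 76220/793
-- 8. peek() == 76220/793
-- 9. grow(x=21) == 92873/793
-- 10. translate(v=-7, u_from=in, u_to=m) == -889/5000

Answer: acc=92873/793


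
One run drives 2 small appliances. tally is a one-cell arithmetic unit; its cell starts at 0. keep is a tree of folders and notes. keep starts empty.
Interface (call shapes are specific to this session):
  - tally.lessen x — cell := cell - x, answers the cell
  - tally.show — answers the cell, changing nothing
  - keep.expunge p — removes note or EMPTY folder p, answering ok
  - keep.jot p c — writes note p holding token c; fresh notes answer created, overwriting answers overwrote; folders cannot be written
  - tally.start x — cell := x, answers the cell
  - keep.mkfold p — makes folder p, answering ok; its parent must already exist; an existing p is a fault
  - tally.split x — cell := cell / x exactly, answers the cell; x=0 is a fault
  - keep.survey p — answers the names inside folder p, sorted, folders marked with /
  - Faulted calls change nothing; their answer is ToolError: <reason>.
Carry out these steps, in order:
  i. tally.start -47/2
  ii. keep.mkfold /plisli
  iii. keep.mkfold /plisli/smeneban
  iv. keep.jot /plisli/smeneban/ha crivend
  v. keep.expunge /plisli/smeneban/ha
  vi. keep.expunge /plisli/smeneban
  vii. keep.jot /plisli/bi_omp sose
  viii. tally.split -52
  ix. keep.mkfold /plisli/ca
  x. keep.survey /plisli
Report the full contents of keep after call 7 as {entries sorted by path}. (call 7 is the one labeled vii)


// tally.start(x→-47/2) ~> -47/2
// keep.mkfold(p→/plisli) ~> ok
// keep.mkfold(p→/plisli/smeneban) ~> ok
// keep.jot(p→/plisli/smeneban/ha, c→crivend) ~> created
// keep.expunge(p→/plisli/smeneban/ha) ~> ok
// keep.expunge(p→/plisli/smeneban) ~> ok
// keep.jot(p→/plisli/bi_omp, c→sose) ~> created
// tally.split(x→-52) ~> 47/104
// keep.mkfold(p→/plisli/ca) ~> ok
// keep.survey(p→/plisli) ~> [bi_omp, ca/]

Answer: {plisli/, plisli/bi_omp=sose}


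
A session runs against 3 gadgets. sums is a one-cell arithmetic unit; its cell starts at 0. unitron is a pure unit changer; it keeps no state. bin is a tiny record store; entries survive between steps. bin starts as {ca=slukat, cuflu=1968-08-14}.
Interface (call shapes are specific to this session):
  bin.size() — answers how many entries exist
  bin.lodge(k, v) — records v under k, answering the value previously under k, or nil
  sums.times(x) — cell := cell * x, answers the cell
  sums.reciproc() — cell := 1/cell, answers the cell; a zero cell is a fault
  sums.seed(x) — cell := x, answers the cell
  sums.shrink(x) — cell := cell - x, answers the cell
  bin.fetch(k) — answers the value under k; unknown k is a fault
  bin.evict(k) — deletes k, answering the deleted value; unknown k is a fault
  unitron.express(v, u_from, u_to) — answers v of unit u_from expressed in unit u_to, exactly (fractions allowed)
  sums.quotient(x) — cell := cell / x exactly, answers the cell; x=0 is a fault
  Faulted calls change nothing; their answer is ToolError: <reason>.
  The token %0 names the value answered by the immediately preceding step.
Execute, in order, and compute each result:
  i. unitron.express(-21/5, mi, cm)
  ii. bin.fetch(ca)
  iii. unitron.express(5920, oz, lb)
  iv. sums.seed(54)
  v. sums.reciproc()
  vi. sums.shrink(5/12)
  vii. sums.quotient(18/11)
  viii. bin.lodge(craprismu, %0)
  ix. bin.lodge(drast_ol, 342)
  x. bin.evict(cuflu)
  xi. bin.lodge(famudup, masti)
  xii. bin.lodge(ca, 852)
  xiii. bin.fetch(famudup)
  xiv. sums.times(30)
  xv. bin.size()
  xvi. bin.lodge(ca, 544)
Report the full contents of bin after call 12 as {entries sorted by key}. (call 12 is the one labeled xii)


-> unitron.express(v=-21/5, u_from=mi, u_to=cm)
<- -16898112/25
-> bin.fetch(k=ca)
<- slukat
-> unitron.express(v=5920, u_from=oz, u_to=lb)
<- 370
-> sums.seed(x=54)
<- 54
-> sums.reciproc()
<- 1/54
-> sums.shrink(x=5/12)
<- -43/108
-> sums.quotient(x=18/11)
<- -473/1944
-> bin.lodge(k=craprismu, v=%0)
<- nil
-> bin.lodge(k=drast_ol, v=342)
<- nil
-> bin.evict(k=cuflu)
<- 1968-08-14
-> bin.lodge(k=famudup, v=masti)
<- nil
-> bin.lodge(k=ca, v=852)
<- slukat
-> bin.fetch(k=famudup)
<- masti
-> sums.times(x=30)
<- -2365/324
-> bin.size()
<- 4
-> bin.lodge(k=ca, v=544)
<- 852

Answer: {ca=852, craprismu=-473/1944, drast_ol=342, famudup=masti}


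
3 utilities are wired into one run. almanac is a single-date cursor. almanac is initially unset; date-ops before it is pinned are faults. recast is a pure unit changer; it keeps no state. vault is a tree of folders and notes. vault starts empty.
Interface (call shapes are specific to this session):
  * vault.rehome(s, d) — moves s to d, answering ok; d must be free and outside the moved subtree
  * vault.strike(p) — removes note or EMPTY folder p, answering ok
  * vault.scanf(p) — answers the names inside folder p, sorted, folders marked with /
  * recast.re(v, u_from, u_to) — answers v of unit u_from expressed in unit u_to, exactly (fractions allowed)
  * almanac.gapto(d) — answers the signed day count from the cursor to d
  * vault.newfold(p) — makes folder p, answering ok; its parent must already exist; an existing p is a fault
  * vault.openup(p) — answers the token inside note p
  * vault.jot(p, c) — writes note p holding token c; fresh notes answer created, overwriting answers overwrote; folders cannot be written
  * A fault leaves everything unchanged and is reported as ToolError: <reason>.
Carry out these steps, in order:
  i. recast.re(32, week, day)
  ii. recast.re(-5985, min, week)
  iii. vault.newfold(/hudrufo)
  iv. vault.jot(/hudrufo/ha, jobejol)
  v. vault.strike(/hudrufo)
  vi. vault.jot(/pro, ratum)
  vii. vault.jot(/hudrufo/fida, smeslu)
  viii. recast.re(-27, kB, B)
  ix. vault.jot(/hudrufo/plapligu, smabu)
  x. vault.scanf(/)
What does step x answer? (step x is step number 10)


~$ re 32 week day
  224
~$ re -5985 min week
  -19/32
~$ newfold /hudrufo
  ok
~$ jot /hudrufo/ha jobejol
  created
~$ strike /hudrufo
  ToolError: not empty
~$ jot /pro ratum
  created
~$ jot /hudrufo/fida smeslu
  created
~$ re -27 kB B
  -27000
~$ jot /hudrufo/plapligu smabu
  created
~$ scanf /
  [hudrufo/, pro]

Answer: [hudrufo/, pro]


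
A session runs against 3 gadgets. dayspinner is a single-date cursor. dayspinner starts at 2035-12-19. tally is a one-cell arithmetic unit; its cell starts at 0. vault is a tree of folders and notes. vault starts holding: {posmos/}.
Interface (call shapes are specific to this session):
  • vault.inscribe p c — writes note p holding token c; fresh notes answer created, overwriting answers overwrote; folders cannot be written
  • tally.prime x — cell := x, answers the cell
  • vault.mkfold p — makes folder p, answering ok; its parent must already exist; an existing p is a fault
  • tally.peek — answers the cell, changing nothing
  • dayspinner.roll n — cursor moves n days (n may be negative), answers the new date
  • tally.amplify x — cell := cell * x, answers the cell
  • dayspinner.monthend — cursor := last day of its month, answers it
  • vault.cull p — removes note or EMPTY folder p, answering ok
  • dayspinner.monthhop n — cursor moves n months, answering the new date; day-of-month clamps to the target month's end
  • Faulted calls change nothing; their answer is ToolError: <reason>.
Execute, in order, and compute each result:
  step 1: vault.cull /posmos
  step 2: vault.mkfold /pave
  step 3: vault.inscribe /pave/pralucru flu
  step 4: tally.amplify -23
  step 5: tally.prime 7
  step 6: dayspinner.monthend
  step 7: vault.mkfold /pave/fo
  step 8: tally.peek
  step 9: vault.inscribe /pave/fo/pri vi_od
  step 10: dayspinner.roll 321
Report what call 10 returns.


Answer: 2036-11-16

Derivation:
Calling cull using p→/posmos, giving ok.
I invoke mkfold using p→/pave, → ok.
Using inscribe using p→/pave/pralucru, c→flu, — result: created.
I invoke amplify using x→-23, and see 0.
Calling prime using x→7, which returns 7.
Next I call monthend(), → 2035-12-31.
Calling mkfold using p→/pave/fo, yielding ok.
I use peek(), and observe 7.
I try inscribe using p→/pave/fo/pri, c→vi_od, and see created.
I invoke roll using n→321, which returns 2036-11-16.


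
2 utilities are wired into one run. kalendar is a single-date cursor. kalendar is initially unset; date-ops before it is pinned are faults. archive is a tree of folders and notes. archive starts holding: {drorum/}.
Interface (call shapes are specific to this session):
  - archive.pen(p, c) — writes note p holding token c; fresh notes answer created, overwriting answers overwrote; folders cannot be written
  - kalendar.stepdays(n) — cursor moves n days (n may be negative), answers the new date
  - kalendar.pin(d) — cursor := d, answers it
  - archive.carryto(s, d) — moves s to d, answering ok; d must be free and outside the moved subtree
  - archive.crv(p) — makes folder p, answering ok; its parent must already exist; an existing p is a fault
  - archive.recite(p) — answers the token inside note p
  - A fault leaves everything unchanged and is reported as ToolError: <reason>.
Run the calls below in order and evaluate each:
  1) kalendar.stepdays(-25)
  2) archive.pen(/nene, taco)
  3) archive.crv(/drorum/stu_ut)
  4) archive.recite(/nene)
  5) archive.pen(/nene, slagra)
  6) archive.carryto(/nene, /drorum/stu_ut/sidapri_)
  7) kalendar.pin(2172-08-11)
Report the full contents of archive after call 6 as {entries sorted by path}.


-> kalendar.stepdays(n='-25')
<- ToolError: no date set
-> archive.pen(p='/nene', c='taco')
<- created
-> archive.crv(p='/drorum/stu_ut')
<- ok
-> archive.recite(p='/nene')
<- taco
-> archive.pen(p='/nene', c='slagra')
<- overwrote
-> archive.carryto(s='/nene', d='/drorum/stu_ut/sidapri_')
<- ok
-> kalendar.pin(d='2172-08-11')
<- 2172-08-11

Answer: {drorum/, drorum/stu_ut/, drorum/stu_ut/sidapri_=slagra}
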